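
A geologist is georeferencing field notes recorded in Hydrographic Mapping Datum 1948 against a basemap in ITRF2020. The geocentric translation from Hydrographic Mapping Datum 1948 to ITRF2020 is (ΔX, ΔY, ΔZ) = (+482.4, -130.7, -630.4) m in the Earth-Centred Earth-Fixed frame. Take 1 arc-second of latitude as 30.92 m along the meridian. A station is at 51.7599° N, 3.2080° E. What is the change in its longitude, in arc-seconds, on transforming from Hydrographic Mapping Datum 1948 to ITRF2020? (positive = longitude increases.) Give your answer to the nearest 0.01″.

sin φ = 0.785424, cos φ = 0.618958, sin λ = 0.055961, cos λ = 0.998433.
East component: ΔE = −sin λ·ΔX + cos λ·ΔY = −(0.055961)(482.4) + (0.998433)(-130.7) = -157.49 m.
1° of latitude spans 3600 × 30.92 = 111312 m; at latitude φ, 1° of longitude spans that × cos φ = 68897.5 m, so Δλ = -157.49 / 68897.5 × 3600 = -8.229″.

Δλ = -8.23″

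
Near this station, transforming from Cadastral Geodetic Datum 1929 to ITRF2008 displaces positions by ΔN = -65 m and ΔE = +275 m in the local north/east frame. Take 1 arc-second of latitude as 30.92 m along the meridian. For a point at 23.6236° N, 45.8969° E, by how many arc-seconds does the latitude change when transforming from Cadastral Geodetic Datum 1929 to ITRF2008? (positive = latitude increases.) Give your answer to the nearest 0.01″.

Δφ = -2.10″

1″ of latitude = 30.92 m, so Δφ = -65.0 / 30.92 = -2.102″.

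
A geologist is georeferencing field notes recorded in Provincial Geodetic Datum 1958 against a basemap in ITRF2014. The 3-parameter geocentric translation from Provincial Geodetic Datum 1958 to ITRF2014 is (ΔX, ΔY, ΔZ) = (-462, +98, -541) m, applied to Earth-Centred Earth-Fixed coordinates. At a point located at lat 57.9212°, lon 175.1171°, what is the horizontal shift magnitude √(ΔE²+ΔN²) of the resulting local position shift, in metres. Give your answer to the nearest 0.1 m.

686.9 m

At φ = 57.9212°, λ = 175.1171°: sin φ = 0.847318, cos φ = 0.531085, sin λ = 0.085120, cos λ = -0.996371.
ΔE = −sin λ·ΔX + cos λ·ΔY = −(0.085120)·(-462) + (-0.996371)·(98) = -58.32 m.
ΔN = −sin φ cos λ·ΔX − sin φ sin λ·ΔY + cos φ·ΔZ = −(0.847318)(-0.996371)(-462) − (0.847318)(0.085120)(98) + (0.531085)(-541) = -684.43 m.
Horizontal magnitude = √(ΔE² + ΔN²) = √((-58.32)² + (-684.43)²) = 686.91 m.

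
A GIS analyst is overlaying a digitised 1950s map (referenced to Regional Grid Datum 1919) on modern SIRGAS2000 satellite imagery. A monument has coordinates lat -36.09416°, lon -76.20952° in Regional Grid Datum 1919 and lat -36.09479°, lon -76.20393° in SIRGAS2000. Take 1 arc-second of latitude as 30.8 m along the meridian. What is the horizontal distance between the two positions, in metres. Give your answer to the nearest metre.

Δφ = -36.09479° − -36.09416° = -0.00063°; Δλ = -76.20393° − -76.20952° = +0.00559°.
1° of latitude = 3600 × 30.80 = 110880 m.
ΔN = Δφ × 110880 = -69.9 m; ΔE = Δλ × 110880 × cos(-36.09416°) = +0.00559 × 110880 × 0.808050 = 500.8 m.
Distance = √(ΔE² + ΔN²) = √(500.8² + (-69.9)²) = 505.7 m.

506 m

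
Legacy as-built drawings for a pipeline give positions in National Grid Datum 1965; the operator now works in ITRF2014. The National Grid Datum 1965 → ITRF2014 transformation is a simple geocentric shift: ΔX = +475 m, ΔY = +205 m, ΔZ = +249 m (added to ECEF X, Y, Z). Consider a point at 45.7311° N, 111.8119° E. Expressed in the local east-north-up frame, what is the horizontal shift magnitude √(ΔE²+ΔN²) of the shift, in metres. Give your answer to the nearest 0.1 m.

The local east axis at (φ, λ) is (−sin λ, cos λ, 0), so ΔE = −sin(111.8119°)·475 + cos(111.8119°)·205 = -517.16 m.
The local north axis is (−sin φ cos λ, −sin φ sin λ, cos φ), giving ΔN = 126.380 − 136.285 + 173.809 = 163.90 m.
Horizontal magnitude = √(ΔE² + ΔN²) = √((-517.16)² + 163.90²) = 542.52 m.

542.5 m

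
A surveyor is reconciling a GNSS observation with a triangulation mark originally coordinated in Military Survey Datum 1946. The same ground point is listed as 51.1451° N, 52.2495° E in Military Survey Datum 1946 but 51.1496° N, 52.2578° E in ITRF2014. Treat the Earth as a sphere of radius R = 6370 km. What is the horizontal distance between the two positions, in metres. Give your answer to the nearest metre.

Δφ = 51.1496° − 51.1451° = +0.0045°; Δλ = 52.2578° − 52.2495° = +0.0083°.
1° along a meridian = πR/180 = 111177 m.
ΔN = Δφ × 111177 = 500.3 m; ΔE = Δλ × 111177 × cos(51.1451°) = +0.0083 × 111177 × 0.627350 = 578.9 m.
Distance = √(ΔE² + ΔN²) = √(578.9² + 500.3²) = 765.1 m.

765 m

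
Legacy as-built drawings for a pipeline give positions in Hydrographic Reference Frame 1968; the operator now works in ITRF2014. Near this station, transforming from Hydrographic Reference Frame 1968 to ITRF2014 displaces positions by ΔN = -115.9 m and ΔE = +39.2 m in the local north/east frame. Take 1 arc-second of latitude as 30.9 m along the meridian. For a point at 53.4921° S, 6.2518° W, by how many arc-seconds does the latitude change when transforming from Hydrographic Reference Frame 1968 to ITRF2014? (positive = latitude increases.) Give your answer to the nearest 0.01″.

Δφ = -3.75″

1″ of latitude = 30.90 m, so Δφ = -115.9 / 30.90 = -3.751″.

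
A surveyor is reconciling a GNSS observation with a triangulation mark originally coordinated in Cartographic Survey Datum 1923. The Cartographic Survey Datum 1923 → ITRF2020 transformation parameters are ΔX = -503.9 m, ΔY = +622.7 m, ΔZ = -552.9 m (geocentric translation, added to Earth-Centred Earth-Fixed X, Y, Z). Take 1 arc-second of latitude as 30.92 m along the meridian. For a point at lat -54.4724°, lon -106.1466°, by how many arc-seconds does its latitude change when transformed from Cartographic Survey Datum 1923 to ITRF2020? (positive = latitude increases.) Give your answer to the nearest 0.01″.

Δφ = -22.45″

sin φ = -0.813836, cos φ = 0.581095, sin λ = -0.960553, cos λ = -0.278096.
North component: ΔN = −sin φ cos λ·ΔX − sin φ sin λ·ΔY + cos φ·ΔZ = −(-0.813836)(-0.278096)(-503.9) − (-0.813836)(-0.960553)(622.7) + (0.581095)(-552.9) = -694.03 m.
1° of latitude spans 3600 × 30.92 = 111312 m, so Δφ = -694.03 / 111312 × 3600 = -22.446″.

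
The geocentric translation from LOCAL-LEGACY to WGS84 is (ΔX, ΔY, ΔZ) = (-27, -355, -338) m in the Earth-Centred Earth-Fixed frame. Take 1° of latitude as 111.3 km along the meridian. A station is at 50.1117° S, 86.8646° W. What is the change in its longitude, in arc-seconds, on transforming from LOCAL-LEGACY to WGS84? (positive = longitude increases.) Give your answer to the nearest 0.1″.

Δλ = -2.3″

sin φ = -0.767296, cos φ = 0.641293, sin λ = -0.998503, cos λ = 0.054696.
East component: ΔE = −sin λ·ΔX + cos λ·ΔY = −(-0.998503)(-27) + (0.054696)(-355) = -46.38 m.
1° of latitude spans 111300 m; at latitude φ, 1° of longitude spans that × cos φ = 71375.9 m, so Δλ = -46.38 / 71375.9 × 3600 = -2.339″.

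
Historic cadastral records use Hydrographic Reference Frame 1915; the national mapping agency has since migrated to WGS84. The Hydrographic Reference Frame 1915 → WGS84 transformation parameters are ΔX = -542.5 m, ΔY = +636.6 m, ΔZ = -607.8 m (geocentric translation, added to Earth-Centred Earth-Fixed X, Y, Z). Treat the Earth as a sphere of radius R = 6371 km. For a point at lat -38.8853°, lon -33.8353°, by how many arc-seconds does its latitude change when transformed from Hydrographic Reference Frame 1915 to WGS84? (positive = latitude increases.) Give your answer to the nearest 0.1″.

Δφ = -31.7″

sin φ = -0.627763, cos φ = 0.778404, sin λ = -0.556807, cos λ = 0.830642.
North component: ΔN = −sin φ cos λ·ΔX − sin φ sin λ·ΔY + cos φ·ΔZ = −(-0.627763)(0.830642)(-542.5) − (-0.627763)(-0.556807)(636.6) + (0.778404)(-607.8) = -978.52 m.
1° of latitude spans πR/180 = 111195 m, so Δφ = -978.52 / 111195 × 3600 = -31.680″.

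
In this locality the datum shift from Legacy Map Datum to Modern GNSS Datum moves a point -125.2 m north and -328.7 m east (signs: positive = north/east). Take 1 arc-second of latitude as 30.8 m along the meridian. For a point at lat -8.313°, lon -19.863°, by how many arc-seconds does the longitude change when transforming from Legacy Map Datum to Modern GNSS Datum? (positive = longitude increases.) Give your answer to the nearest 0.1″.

Δλ = -10.8″

At latitude -8.313°, cos φ = 0.989493.
1″ of longitude at this latitude = 30.80 × cos φ = 30.4764 m, so Δλ = -328.7 / 30.4764 = -10.785″.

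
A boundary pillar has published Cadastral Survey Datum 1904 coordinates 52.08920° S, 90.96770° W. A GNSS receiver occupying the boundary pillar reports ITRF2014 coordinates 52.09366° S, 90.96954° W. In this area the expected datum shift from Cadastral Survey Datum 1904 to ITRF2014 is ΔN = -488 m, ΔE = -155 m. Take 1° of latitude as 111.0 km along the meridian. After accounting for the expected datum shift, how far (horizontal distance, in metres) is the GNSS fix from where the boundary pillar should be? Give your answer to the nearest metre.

Observed coordinate differences: Δφ = -0.00446°, Δλ = -0.00184°.
Converting to metres (1° lat = 111000 m, cos φ = 0.614434): observed ΔN = -495.1 m, observed ΔE = -125.5 m.
Subtracting the expected shift leaves a residual of -495.1 − (-488) = -7.1 m north and -125.5 − (-155) = 29.5 m east.
Residual distance = √((-7.1)² + 29.5²) = 30.3 m.

30 m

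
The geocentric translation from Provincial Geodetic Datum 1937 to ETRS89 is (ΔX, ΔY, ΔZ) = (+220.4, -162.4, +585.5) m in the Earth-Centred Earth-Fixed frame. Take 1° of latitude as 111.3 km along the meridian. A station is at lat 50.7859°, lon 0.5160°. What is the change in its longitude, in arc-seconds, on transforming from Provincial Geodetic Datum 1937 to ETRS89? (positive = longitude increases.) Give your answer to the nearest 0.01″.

sin φ = 0.774789, cos φ = 0.632220, sin λ = 0.009006, cos λ = 0.999959.
East component: ΔE = −sin λ·ΔX + cos λ·ΔY = −(0.009006)(220.4) + (0.999959)(-162.4) = -164.38 m.
1° of latitude spans 111300 m; at latitude φ, 1° of longitude spans that × cos φ = 70366.1 m, so Δλ = -164.38 / 70366.1 × 3600 = -8.410″.

Δλ = -8.41″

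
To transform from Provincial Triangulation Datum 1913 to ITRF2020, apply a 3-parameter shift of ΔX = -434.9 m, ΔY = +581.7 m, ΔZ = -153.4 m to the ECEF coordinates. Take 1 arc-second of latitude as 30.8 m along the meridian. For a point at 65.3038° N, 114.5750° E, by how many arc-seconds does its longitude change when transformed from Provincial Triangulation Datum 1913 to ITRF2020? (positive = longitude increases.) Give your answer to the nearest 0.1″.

sin φ = 0.908536, cos φ = 0.417807, sin λ = 0.909418, cos λ = -0.415884.
East component: ΔE = −sin λ·ΔX + cos λ·ΔY = −(0.909418)(-434.9) + (-0.415884)(581.7) = 153.59 m.
1° of latitude spans 3600 × 30.80 = 110880 m; at latitude φ, 1° of longitude spans that × cos φ = 46326.4 m, so Δλ = 153.59 / 46326.4 × 3600 = 11.935″.

Δλ = 11.9″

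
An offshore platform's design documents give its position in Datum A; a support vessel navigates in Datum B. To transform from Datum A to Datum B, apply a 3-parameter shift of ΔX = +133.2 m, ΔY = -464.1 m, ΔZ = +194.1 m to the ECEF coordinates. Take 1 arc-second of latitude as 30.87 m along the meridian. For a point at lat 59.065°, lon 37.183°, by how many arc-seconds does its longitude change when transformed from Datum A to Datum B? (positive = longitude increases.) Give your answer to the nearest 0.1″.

sin φ = 0.857751, cos φ = 0.514065, sin λ = 0.604363, cos λ = 0.796709.
East component: ΔE = −sin λ·ΔX + cos λ·ΔY = −(0.604363)(133.2) + (0.796709)(-464.1) = -450.25 m.
1° of latitude spans 3600 × 30.87 = 111132 m; at latitude φ, 1° of longitude spans that × cos φ = 57129.1 m, so Δλ = -450.25 / 57129.1 × 3600 = -28.373″.

Δλ = -28.4″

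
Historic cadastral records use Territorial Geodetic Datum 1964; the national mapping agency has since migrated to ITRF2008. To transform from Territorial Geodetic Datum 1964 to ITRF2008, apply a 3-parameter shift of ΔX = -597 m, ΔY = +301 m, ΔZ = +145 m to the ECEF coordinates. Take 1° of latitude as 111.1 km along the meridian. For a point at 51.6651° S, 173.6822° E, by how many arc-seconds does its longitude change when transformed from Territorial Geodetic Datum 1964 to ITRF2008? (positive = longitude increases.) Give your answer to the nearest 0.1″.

sin φ = -0.784399, cos φ = 0.620257, sin λ = 0.110043, cos λ = -0.993927.
East component: ΔE = −sin λ·ΔX + cos λ·ΔY = −(0.110043)(-597) + (-0.993927)(301) = -233.48 m.
1° of latitude spans 111100 m; at latitude φ, 1° of longitude spans that × cos φ = 68910.5 m, so Δλ = -233.48 / 68910.5 × 3600 = -12.197″.

Δλ = -12.2″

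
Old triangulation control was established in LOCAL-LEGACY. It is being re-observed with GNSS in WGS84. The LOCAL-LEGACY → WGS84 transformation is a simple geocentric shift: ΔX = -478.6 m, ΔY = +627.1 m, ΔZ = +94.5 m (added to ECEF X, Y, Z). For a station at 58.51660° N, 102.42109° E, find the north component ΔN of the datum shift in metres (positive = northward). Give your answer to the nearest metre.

At φ = 58.51660°, λ = 102.42109°: sin φ = 0.852792, cos φ = 0.522252, sin λ = 0.976593, cos λ = -0.215095.
ΔN = −sin φ cos λ·ΔX − sin φ sin λ·ΔY + cos φ·ΔZ = −(0.852792)(-0.215095)(-478.6) − (0.852792)(0.976593)(627.1) + (0.522252)(94.5) = -560.71 m.

ΔN = -561 m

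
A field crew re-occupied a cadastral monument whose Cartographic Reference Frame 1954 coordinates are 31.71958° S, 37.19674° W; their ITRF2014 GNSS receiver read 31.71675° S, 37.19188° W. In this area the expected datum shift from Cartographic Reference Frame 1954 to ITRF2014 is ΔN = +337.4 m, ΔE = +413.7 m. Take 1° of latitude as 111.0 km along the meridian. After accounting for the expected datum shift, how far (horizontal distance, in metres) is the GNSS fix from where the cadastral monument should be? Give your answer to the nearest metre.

Observed coordinate differences: Δφ = +0.00283°, Δλ = +0.00486°.
Converting to metres (1° lat = 111000 m, cos φ = 0.850631): observed ΔN = 314.1 m, observed ΔE = 458.9 m.
Subtracting the expected shift leaves a residual of 314.1 − (337.4) = -23.3 m north and 458.9 − (413.7) = 45.2 m east.
Residual distance = √((-23.3)² + 45.2²) = 50.8 m.

51 m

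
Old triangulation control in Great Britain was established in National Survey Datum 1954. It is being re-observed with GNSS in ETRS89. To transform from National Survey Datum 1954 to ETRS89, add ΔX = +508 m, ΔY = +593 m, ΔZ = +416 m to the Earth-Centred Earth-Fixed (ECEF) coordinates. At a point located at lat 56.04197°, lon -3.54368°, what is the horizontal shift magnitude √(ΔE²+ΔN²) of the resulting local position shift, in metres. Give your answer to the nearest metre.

The local east axis at (φ, λ) is (−sin λ, cos λ, 0), so ΔE = −sin(-3.54368°)·508 + cos(-3.54368°)·593 = 623.27 m.
The local north axis is (−sin φ cos λ, −sin φ sin λ, cos φ), giving ΔN = -420.553 + 30.402 + 232.372 = -157.78 m.
Horizontal magnitude = √(ΔE² + ΔN²) = √(623.27² + (-157.78)²) = 642.93 m.

643 m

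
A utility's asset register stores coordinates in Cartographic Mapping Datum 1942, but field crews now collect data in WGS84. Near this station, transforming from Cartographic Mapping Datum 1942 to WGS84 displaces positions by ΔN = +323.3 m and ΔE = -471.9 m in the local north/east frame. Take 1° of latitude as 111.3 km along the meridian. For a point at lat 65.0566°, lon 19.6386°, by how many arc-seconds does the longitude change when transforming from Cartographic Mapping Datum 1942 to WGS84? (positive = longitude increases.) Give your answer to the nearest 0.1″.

Δλ = -36.2″

At latitude 65.0566°, cos φ = 0.421723.
1° of longitude at this latitude = 111.3 × cos φ = 46.94 km, so Δλ = -471.9 / 46937.7 = -0.0100537° = -36.193″.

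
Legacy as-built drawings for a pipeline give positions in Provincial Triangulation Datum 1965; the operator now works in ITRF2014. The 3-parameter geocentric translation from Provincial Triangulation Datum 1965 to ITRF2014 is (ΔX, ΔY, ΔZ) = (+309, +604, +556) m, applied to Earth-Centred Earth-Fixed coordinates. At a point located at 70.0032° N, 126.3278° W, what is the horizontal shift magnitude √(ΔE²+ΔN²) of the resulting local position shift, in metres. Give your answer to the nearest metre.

827 m

At φ = 70.0032°, λ = -126.3278°: sin φ = 0.939712, cos φ = 0.341968, sin λ = -0.805641, cos λ = -0.592404.
ΔE = −sin λ·ΔX + cos λ·ΔY = −(-0.805641)·(309) + (-0.592404)·(604) = -108.87 m.
ΔN = −sin φ cos λ·ΔX − sin φ sin λ·ΔY + cos φ·ΔZ = −(0.939712)(-0.592404)(309) − (0.939712)(-0.805641)(604) + (0.341968)(556) = 819.42 m.
Horizontal magnitude = √(ΔE² + ΔN²) = √((-108.87)² + 819.42²) = 826.62 m.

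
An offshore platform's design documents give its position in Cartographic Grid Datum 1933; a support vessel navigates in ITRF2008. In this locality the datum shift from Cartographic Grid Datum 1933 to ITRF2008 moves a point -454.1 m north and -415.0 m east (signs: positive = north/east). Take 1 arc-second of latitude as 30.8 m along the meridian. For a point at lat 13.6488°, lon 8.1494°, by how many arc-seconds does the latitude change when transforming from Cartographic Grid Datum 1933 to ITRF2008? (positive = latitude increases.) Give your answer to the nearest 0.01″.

Δφ = -14.74″

1″ of latitude = 30.80 m, so Δφ = -454.1 / 30.80 = -14.744″.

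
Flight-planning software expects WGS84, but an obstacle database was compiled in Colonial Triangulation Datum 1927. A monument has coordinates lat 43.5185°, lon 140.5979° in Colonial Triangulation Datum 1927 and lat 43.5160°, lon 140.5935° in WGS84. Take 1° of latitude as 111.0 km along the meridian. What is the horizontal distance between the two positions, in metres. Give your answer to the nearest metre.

Δφ = 43.5160° − 43.5185° = -0.0025°; Δλ = 140.5935° − 140.5979° = -0.0044°.
ΔN = Δφ × 111000 = -277.5 m; ΔE = Δλ × 111000 × cos(43.5185°) = -0.0044 × 111000 × 0.725152 = -354.2 m.
Distance = √(ΔE² + ΔN²) = √((-354.2)² + (-277.5)²) = 449.9 m.

450 m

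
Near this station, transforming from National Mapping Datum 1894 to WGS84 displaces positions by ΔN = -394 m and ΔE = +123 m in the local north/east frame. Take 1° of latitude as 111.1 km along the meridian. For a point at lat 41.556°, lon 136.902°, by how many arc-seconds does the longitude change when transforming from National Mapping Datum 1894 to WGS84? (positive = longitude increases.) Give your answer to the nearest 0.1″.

At latitude 41.556°, cos φ = 0.748308.
1° of longitude at this latitude = 111.1 × cos φ = 83.14 km, so Δλ = 123.0 / 83137.0 = 0.0014795° = 5.326″.

Δλ = 5.3″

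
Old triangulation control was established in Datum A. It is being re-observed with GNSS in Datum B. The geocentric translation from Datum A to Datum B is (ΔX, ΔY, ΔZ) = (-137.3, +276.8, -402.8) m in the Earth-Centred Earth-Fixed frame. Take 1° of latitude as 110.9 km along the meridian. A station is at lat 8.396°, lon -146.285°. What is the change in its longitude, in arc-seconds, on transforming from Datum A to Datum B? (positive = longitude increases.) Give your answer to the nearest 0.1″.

sin φ = 0.146014, cos φ = 0.989283, sin λ = -0.555062, cos λ = -0.831809.
East component: ΔE = −sin λ·ΔX + cos λ·ΔY = −(-0.555062)(-137.3) + (-0.831809)(276.8) = -306.45 m.
1° of latitude spans 110900 m; at latitude φ, 1° of longitude spans that × cos φ = 109711.4 m, so Δλ = -306.45 / 109711.4 × 3600 = -10.056″.

Δλ = -10.1″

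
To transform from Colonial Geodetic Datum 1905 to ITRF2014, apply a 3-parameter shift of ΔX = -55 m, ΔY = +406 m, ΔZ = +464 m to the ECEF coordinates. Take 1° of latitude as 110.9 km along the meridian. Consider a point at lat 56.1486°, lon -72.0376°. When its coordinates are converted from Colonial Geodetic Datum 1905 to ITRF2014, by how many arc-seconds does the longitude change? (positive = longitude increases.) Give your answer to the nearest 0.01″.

sin φ = 0.830485, cos φ = 0.557041, sin λ = -0.951259, cos λ = 0.308393.
East component: ΔE = −sin λ·ΔX + cos λ·ΔY = −(-0.951259)(-55) + (0.308393)(406) = 72.89 m.
1° of latitude spans 110900 m; at latitude φ, 1° of longitude spans that × cos φ = 61775.8 m, so Δλ = 72.89 / 61775.8 × 3600 = 4.248″.

Δλ = 4.25″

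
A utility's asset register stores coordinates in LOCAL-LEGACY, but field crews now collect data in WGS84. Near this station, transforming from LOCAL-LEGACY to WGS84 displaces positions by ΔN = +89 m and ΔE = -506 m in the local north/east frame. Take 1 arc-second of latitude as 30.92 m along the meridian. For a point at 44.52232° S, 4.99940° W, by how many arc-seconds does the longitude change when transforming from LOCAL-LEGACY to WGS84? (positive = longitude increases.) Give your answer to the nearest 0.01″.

Δλ = -22.95″

At latitude -44.52232°, cos φ = 0.712977.
1″ of longitude at this latitude = 30.92 × cos φ = 22.0453 m, so Δλ = -506.0 / 22.0453 = -22.953″.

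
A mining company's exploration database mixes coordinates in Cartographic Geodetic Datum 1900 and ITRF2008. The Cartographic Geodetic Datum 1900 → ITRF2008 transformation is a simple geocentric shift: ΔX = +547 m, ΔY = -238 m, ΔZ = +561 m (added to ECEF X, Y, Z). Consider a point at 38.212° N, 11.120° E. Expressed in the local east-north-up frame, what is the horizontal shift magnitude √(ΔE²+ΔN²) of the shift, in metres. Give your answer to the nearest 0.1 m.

365.7 m

The local east axis at (φ, λ) is (−sin λ, cos λ, 0), so ΔE = −sin(11.120°)·547 + cos(11.120°)·(-238) = -339.03 m.
The local north axis is (−sin φ cos λ, −sin φ sin λ, cos φ), giving ΔN = -332.007 + 28.394 + 440.793 = 137.18 m.
Horizontal magnitude = √(ΔE² + ΔN²) = √((-339.03)² + 137.18²) = 365.73 m.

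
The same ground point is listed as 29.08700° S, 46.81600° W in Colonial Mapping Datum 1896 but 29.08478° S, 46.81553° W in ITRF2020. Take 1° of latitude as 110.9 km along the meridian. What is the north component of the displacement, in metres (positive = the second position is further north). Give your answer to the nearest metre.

ΔN = 246 m

Δφ = -29.08478° − -29.08700° = +0.00222°; Δλ = -46.81553° − -46.81600° = +0.00047°.
ΔN = Δφ × 110900 = 246.2 m; ΔE = Δλ × 110900 × cos(-29.08700°) = +0.00047 × 110900 × 0.873883 = 45.5 m.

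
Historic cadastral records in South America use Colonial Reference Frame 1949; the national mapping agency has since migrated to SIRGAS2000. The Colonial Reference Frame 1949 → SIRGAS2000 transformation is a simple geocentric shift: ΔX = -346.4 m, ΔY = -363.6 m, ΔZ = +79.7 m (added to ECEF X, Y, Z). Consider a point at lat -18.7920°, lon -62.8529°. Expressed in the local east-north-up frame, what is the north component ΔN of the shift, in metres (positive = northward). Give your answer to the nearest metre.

ΔN = 129 m

At φ = -18.7920°, λ = -62.8529°: sin φ = -0.322134, cos φ = 0.946694, sin λ = -0.889838, cos λ = 0.456277.
ΔN = −sin φ cos λ·ΔX − sin φ sin λ·ΔY + cos φ·ΔZ = −(-0.322134)(0.456277)(-346.4) − (-0.322134)(-0.889838)(-363.6) + (0.946694)(79.7) = 128.76 m.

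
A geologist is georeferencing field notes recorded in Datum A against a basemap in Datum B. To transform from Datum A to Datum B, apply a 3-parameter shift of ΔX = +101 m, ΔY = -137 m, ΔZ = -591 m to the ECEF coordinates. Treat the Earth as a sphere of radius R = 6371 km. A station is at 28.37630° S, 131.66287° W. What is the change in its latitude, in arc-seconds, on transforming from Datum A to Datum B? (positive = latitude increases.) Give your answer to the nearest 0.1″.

sin φ = -0.475260, cos φ = 0.879845, sin λ = -0.747069, cos λ = -0.664746.
North component: ΔN = −sin φ cos λ·ΔX − sin φ sin λ·ΔY + cos φ·ΔZ = −(-0.475260)(-0.664746)(101) − (-0.475260)(-0.747069)(-137) + (0.879845)(-591) = -503.26 m.
1° of latitude spans πR/180 = 111195 m, so Δφ = -503.26 / 111195 × 3600 = -16.293″.

Δφ = -16.3″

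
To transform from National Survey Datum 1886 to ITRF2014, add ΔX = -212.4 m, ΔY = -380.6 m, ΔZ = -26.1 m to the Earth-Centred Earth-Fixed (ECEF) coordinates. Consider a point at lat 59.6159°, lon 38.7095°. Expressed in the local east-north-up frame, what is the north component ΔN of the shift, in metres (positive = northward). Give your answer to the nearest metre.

The local north axis is (−sin φ cos λ, −sin φ sin λ, cos φ), giving ΔN = 142.977 + 205.326 − 13.201 = 335.10 m.

ΔN = 335 m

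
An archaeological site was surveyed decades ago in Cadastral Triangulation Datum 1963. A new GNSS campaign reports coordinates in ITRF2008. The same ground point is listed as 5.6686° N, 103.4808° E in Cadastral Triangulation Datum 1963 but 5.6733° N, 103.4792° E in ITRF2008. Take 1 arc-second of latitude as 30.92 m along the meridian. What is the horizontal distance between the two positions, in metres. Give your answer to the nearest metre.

552 m

Δφ = 5.6733° − 5.6686° = +0.0047°; Δλ = 103.4792° − 103.4808° = -0.0016°.
1° of latitude = 3600 × 30.92 = 111312 m.
ΔN = Δφ × 111312 = 523.2 m; ΔE = Δλ × 111312 × cos(5.6686°) = -0.0016 × 111312 × 0.995110 = -177.2 m.
Distance = √(ΔE² + ΔN²) = √((-177.2)² + 523.2²) = 552.4 m.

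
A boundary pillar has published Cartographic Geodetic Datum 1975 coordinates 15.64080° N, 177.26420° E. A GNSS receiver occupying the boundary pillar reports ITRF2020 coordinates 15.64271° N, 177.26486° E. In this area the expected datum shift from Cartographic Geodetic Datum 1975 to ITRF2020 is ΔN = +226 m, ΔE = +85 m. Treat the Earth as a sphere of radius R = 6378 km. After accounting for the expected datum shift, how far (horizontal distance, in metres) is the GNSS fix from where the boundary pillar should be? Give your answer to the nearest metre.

20 m

Observed coordinate differences: Δφ = +0.00191°, Δλ = +0.00066°.
Converting to metres (1° lat = 111317 m, cos φ = 0.962971): observed ΔN = 212.6 m, observed ΔE = 70.7 m.
Subtracting the expected shift leaves a residual of 212.6 − (226) = -13.4 m north and 70.7 − (85) = -14.3 m east.
Residual distance = √((-13.4)² + (-14.3)²) = 19.6 m.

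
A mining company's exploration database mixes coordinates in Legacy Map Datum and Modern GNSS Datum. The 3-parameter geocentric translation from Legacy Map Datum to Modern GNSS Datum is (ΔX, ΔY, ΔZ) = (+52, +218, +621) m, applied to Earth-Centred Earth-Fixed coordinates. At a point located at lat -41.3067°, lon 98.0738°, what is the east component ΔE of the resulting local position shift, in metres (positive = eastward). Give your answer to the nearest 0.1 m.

The local east axis at (φ, λ) is (−sin λ, cos λ, 0), so ΔE = −sin(98.0738°)·52 + cos(98.0738°)·218 = -82.10 m.

ΔE = -82.1 m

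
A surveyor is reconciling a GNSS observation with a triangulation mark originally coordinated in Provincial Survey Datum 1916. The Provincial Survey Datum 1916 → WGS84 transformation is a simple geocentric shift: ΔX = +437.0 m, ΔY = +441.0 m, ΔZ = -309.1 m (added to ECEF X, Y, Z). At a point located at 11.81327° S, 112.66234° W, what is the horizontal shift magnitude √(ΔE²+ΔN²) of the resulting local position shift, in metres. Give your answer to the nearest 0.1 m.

480.8 m

The local east axis at (φ, λ) is (−sin λ, cos λ, 0), so ΔE = −sin(-112.66234°)·437.0 + cos(-112.66234°)·441.0 = 233.34 m.
The local north axis is (−sin φ cos λ, −sin φ sin λ, cos φ), giving ΔN = -34.470 − 83.312 − 302.553 = -420.34 m.
Horizontal magnitude = √(ΔE² + ΔN²) = √(233.34² + (-420.34)²) = 480.76 m.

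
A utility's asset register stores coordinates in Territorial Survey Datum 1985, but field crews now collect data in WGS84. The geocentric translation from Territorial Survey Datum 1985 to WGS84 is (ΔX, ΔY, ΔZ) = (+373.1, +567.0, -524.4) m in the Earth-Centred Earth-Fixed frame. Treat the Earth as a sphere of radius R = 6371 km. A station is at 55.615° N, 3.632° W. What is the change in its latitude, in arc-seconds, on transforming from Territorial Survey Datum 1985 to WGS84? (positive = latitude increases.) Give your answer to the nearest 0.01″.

sin φ = 0.825261, cos φ = 0.564751, sin λ = -0.063348, cos λ = 0.997992.
North component: ΔN = −sin φ cos λ·ΔX − sin φ sin λ·ΔY + cos φ·ΔZ = −(0.825261)(0.997992)(373.1) − (0.825261)(-0.063348)(567.0) + (0.564751)(-524.4) = -573.80 m.
1° of latitude spans πR/180 = 111195 m, so Δφ = -573.80 / 111195 × 3600 = -18.577″.

Δφ = -18.58″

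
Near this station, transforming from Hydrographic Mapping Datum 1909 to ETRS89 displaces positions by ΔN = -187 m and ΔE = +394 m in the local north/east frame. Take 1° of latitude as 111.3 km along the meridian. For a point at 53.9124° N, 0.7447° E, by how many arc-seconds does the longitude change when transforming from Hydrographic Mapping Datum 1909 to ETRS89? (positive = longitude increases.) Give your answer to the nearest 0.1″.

At latitude 53.9124°, cos φ = 0.589021.
1° of longitude at this latitude = 111.3 × cos φ = 65.56 km, so Δλ = 394.0 / 65558.1 = 0.0060099° = 21.636″.

Δλ = 21.6″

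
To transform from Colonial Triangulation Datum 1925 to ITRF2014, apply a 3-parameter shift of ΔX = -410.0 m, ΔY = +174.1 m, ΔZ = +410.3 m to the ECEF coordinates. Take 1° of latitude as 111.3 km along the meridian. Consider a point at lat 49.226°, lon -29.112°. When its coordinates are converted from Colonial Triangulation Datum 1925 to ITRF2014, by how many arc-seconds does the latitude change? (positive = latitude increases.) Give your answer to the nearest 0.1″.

Δφ = 19.5″

sin φ = 0.757291, cos φ = 0.653077, sin λ = -0.486518, cos λ = 0.873670.
North component: ΔN = −sin φ cos λ·ΔX − sin φ sin λ·ΔY + cos φ·ΔZ = −(0.757291)(0.873670)(-410.0) − (0.757291)(-0.486518)(174.1) + (0.653077)(410.3) = 603.37 m.
1° of latitude spans 111300 m, so Δφ = 603.37 / 111300 × 3600 = 19.516″.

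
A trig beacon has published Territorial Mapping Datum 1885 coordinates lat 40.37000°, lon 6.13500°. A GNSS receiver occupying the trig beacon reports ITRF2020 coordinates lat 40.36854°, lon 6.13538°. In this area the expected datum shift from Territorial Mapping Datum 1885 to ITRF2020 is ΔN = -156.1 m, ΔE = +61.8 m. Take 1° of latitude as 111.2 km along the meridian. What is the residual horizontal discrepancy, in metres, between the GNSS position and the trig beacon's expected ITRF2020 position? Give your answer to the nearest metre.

30 m

Observed coordinate differences: Δφ = -0.00146°, Δλ = +0.00038°.
Converting to metres (1° lat = 111200 m, cos φ = 0.761878): observed ΔN = -162.4 m, observed ΔE = 32.2 m.
Subtracting the expected shift leaves a residual of -162.4 − (-156.1) = -6.3 m north and 32.2 − (61.8) = -29.6 m east.
Residual distance = √((-6.3)² + (-29.6)²) = 30.3 m.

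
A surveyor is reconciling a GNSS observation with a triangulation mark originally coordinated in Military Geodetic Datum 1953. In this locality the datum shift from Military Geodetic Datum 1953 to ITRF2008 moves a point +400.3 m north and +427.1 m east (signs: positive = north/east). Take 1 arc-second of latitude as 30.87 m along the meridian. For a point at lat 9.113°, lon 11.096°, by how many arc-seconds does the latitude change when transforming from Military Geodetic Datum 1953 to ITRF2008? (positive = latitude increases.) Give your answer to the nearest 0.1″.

Δφ = 13.0″

1″ of latitude = 30.87 m, so Δφ = 400.3 / 30.87 = 12.967″.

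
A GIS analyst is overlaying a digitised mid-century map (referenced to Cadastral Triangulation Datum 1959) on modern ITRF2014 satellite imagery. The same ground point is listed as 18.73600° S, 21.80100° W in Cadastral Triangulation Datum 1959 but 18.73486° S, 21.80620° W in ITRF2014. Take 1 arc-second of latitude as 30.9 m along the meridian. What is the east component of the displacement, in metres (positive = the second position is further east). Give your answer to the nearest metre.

ΔE = -548 m

Δφ = -18.73486° − -18.73600° = +0.00114°; Δλ = -21.80620° − -21.80100° = -0.00520°.
1° of latitude = 3600 × 30.90 = 111240 m.
ΔN = Δφ × 111240 = 126.8 m; ΔE = Δλ × 111240 × cos(-18.73600°) = -0.00520 × 111240 × 0.947009 = -547.8 m.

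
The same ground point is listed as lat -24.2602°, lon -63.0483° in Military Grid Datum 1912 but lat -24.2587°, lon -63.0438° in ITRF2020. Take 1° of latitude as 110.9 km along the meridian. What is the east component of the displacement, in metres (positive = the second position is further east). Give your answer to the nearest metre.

Δφ = -24.2587° − -24.2602° = +0.0015°; Δλ = -63.0438° − -63.0483° = +0.0045°.
ΔN = Δφ × 110900 = 166.4 m; ΔE = Δλ × 110900 × cos(-24.2602°) = +0.0045 × 110900 × 0.911689 = 455.0 m.

ΔE = 455 m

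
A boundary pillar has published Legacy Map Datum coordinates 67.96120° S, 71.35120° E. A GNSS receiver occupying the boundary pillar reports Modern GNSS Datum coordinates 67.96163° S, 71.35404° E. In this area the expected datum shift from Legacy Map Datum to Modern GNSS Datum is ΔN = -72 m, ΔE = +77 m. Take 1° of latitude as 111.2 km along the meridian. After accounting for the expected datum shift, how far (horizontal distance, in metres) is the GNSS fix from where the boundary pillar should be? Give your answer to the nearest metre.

48 m

Observed coordinate differences: Δφ = -0.00043°, Δλ = +0.00284°.
Converting to metres (1° lat = 111200 m, cos φ = 0.375234): observed ΔN = -47.8 m, observed ΔE = 118.5 m.
Subtracting the expected shift leaves a residual of -47.8 − (-72) = 24.2 m north and 118.5 − (77) = 41.5 m east.
Residual distance = √(24.2² + 41.5²) = 48.0 m.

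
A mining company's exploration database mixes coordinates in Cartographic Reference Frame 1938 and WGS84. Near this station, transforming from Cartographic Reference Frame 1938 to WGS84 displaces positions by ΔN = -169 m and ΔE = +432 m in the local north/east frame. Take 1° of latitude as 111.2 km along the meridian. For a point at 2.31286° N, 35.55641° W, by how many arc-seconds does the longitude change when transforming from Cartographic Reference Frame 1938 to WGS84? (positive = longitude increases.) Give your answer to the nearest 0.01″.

Δλ = 14.00″

At latitude 2.31286°, cos φ = 0.999185.
1° of longitude at this latitude = 111.2 × cos φ = 111.11 km, so Δλ = 432.0 / 111109.4 = 0.0038881° = 13.997″.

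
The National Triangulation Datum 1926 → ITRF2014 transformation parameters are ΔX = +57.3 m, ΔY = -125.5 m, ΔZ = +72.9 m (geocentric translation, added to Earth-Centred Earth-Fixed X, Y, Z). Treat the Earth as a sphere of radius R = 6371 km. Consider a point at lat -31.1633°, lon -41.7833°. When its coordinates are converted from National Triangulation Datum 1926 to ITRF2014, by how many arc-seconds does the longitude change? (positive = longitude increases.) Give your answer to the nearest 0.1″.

sin φ = -0.517479, cos φ = 0.855696, sin λ = -0.666315, cos λ = 0.745670.
East component: ΔE = −sin λ·ΔX + cos λ·ΔY = −(-0.666315)(57.3) + (0.745670)(-125.5) = -55.40 m.
1° of latitude spans πR/180 = 111195 m; at latitude φ, 1° of longitude spans that × cos φ = 95149.0 m, so Δλ = -55.40 / 95149.0 × 3600 = -2.096″.

Δλ = -2.1″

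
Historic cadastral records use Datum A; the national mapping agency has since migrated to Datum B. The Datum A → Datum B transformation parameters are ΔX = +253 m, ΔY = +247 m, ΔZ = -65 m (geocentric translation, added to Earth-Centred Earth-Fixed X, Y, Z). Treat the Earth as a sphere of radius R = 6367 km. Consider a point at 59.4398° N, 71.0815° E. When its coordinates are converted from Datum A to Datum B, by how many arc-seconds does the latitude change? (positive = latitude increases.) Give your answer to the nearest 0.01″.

Δφ = -9.88″

sin φ = 0.861095, cos φ = 0.508443, sin λ = 0.945981, cos λ = 0.324223.
North component: ΔN = −sin φ cos λ·ΔX − sin φ sin λ·ΔY + cos φ·ΔZ = −(0.861095)(0.324223)(253) − (0.861095)(0.945981)(247) + (0.508443)(-65) = -304.88 m.
1° of latitude spans πR/180 = 111125 m, so Δφ = -304.88 / 111125 × 3600 = -9.877″.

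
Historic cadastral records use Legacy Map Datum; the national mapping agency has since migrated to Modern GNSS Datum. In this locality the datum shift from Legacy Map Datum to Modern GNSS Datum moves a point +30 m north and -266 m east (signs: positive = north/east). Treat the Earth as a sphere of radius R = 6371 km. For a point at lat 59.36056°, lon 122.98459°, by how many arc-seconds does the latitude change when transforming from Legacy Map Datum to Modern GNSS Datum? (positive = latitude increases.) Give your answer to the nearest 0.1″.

Δφ = 1.0″

On a sphere of radius R, 1 rad of latitude = R, so Δφ = ΔN / R = 30.0 / 6371000 = 4.7088e-06 rad = 0.971″.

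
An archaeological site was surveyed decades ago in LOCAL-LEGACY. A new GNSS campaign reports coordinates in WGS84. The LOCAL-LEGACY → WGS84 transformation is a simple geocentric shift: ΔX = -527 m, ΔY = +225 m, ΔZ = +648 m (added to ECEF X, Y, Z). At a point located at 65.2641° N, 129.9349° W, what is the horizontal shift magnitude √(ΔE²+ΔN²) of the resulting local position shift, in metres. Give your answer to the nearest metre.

At φ = 65.2641°, λ = -129.9349°: sin φ = 0.908246, cos φ = 0.418436, sin λ = -0.766774, cos λ = -0.641917.
ΔE = −sin λ·ΔX + cos λ·ΔY = −(-0.766774)·(-527) + (-0.641917)·(225) = -548.52 m.
ΔN = −sin φ cos λ·ΔX − sin φ sin λ·ΔY + cos φ·ΔZ = −(0.908246)(-0.641917)(-527) − (0.908246)(-0.766774)(225) + (0.418436)(648) = 120.59 m.
Horizontal magnitude = √(ΔE² + ΔN²) = √((-548.52)² + 120.59²) = 561.62 m.

562 m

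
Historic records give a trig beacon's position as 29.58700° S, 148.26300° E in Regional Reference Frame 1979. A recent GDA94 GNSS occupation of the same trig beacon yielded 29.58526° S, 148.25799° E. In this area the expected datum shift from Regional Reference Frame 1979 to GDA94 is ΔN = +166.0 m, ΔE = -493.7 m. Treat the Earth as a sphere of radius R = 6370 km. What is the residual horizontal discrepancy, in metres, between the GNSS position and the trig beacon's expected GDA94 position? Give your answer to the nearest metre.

29 m

Observed coordinate differences: Δφ = +0.00174°, Δλ = -0.00501°.
Converting to metres (1° lat = 111177 m, cos φ = 0.869607): observed ΔN = 193.4 m, observed ΔE = -484.4 m.
Subtracting the expected shift leaves a residual of 193.4 − (166.0) = 27.4 m north and -484.4 − (-493.7) = 9.3 m east.
Residual distance = √(27.4² + 9.3²) = 29.0 m.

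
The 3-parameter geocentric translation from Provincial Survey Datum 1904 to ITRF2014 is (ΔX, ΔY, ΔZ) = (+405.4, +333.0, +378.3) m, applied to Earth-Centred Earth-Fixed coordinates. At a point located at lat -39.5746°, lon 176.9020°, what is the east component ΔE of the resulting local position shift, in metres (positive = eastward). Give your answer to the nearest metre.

At φ = -39.5746°, λ = 176.9020°: sin φ = -0.637082, cos φ = 0.770796, sin λ = 0.054044, cos λ = -0.998539.
ΔE = −sin λ·ΔX + cos λ·ΔY = −(0.054044)·(405.4) + (-0.998539)·(333.0) = -354.42 m.

ΔE = -354 m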